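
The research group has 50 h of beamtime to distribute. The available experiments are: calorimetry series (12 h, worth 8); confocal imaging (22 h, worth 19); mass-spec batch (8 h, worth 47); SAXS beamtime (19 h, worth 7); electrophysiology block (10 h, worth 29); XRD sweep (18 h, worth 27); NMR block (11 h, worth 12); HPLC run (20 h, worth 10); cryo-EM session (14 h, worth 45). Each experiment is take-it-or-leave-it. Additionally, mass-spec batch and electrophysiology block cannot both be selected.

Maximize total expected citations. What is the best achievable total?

Best packing: mass-spec batch + XRD sweep + cryo-EM session — 40 h, 119 total.
Every other selection either busts 50 h or breaks a pairing rule or fails to beat 119.

119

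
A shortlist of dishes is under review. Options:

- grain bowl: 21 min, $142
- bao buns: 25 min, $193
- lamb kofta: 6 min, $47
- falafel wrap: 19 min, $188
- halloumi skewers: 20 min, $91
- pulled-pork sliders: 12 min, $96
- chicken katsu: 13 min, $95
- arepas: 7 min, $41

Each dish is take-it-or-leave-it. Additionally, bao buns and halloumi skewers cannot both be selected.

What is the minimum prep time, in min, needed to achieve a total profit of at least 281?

Need the lightest bundle worth ≥ 281.
Taking falafel wrap + pulled-pork sliders gives 284 (≥ 281) for 31 min.
Below 31 min the best achievable stays under 281.

31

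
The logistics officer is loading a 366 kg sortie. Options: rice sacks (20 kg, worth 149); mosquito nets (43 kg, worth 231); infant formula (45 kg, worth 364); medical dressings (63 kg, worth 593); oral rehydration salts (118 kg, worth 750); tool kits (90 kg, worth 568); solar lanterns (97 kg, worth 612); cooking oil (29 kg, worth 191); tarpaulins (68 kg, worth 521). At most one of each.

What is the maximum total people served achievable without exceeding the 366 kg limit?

2661

By people served per kg: medical dressings 9.41, infant formula 8.09, tarpaulins 7.66, rice sacks 7.45 lead.
The ratio heuristic lands on rice sacks + infant formula + medical dressings + oral rehydration salts + cooking oil + tarpaulins (2568) but leaves 23 kg idle.
Replace oral rehydration salts with mosquito nets + solar lanterns: the trade gains 93 net, giving 2661 at 365 kg.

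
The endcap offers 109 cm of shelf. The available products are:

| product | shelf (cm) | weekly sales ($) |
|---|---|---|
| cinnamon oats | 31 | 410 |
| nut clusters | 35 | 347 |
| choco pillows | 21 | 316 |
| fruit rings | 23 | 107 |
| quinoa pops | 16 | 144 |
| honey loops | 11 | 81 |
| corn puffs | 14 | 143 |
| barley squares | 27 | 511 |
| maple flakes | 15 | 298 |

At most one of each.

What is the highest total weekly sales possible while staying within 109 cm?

1678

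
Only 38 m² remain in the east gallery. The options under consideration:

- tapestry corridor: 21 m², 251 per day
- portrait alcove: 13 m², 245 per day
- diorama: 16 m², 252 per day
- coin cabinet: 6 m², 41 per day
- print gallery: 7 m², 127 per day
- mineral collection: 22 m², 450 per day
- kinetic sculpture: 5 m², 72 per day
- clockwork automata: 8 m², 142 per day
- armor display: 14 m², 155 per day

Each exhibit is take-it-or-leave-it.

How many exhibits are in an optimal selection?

3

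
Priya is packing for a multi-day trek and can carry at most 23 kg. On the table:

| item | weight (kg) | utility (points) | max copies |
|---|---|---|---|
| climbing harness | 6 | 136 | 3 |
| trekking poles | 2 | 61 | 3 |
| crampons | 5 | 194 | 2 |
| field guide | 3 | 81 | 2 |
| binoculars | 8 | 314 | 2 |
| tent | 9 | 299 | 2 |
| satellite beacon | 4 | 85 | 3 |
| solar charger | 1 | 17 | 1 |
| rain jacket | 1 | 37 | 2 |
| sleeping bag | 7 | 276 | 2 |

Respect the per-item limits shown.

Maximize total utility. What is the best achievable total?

By utility per kg: sleeping bag 39.43, binoculars 39.25, crampons 38.80 lead.
A density-first pass picks binoculars + rain jacket + 2×sleeping bag — 903 at 23 kg.
Dropping rain jacket and sleeping bag frees 8 kg; slotting in binoculars (8 kg) lifts the total to 904 at 23 kg.

904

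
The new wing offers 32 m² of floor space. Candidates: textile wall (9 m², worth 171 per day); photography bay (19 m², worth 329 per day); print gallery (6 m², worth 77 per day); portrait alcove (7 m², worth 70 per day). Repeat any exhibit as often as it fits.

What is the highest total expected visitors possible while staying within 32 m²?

3×textile wall uses 27 of the 32 m² and totals 513.

513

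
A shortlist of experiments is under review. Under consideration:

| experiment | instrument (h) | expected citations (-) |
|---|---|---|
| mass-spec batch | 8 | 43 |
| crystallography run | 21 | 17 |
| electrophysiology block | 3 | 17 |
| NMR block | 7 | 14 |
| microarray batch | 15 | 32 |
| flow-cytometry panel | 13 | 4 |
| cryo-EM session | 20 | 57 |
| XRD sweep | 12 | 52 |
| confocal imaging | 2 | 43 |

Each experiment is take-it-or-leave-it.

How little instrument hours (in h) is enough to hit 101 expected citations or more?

Minimise h subject to total expected citations ≥ 101.
mass-spec batch + electrophysiology block + confocal imaging reaches 103 using 13 h.
No combination under 13 h hits 101.

13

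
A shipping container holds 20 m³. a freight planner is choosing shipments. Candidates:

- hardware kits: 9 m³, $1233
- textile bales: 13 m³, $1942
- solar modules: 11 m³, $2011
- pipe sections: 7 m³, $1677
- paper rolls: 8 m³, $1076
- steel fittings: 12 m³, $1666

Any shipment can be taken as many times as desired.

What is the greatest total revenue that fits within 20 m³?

3688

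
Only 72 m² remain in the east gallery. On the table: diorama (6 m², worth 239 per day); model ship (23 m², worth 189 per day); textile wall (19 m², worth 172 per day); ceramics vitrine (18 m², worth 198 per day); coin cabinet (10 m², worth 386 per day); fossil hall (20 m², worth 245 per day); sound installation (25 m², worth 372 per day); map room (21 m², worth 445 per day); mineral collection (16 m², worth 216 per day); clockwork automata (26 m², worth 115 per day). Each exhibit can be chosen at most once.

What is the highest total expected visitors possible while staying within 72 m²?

Filling by ratio: diorama + coin cabinet + sound installation + map room for 1442, with 10 m² left unused.
Replace sound installation with ceramics vitrine + mineral collection: the trade gains 42 net, giving 1484 at 71 m².

1484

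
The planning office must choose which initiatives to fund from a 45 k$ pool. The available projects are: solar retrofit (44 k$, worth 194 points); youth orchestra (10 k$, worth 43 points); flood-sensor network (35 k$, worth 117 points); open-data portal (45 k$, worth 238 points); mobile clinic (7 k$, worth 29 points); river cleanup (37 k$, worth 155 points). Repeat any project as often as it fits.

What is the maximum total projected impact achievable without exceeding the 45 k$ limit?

238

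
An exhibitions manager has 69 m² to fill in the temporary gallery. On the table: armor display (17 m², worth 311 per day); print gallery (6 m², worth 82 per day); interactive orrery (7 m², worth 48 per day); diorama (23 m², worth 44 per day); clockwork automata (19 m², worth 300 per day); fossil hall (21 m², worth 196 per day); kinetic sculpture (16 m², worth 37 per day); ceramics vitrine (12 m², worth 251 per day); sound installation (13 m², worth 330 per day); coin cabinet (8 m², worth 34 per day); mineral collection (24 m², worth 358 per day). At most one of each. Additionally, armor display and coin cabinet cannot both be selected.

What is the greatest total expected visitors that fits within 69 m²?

Armor display + print gallery + clockwork automata + ceramics vitrine + sound installation uses 67 of the 69 m² and totals 1274.
Runner-up armor display + ceramics vitrine + sound installation + mineral collection tops out at 1250.

1274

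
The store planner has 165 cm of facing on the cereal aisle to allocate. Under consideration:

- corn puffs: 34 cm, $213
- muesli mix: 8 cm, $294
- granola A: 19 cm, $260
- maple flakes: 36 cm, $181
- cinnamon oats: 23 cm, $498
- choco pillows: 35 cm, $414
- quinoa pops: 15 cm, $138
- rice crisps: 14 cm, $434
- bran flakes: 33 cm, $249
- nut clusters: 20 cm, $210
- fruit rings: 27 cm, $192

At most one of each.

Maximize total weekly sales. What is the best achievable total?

2440

By weekly sales per cm: muesli mix 36.75, rice crisps 31.00, cinnamon oats 21.65 lead.
Muesli mix + granola A + cinnamon oats + choco pillows + quinoa pops + rice crisps + nut clusters + fruit rings uses 161 of the 165 cm and totals 2440.
Next best is muesli mix + granola A + cinnamon oats + choco pillows + rice crisps + bran flakes + nut clusters at 2359 (152 cm) — short by 81.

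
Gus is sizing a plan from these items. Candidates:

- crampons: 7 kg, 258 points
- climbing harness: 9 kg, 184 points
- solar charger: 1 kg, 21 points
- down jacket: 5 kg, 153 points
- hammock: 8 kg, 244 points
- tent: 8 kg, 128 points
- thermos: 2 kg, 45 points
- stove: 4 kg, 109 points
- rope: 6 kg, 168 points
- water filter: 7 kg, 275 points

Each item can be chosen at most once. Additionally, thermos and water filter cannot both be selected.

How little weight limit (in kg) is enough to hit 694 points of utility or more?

20

Look for the lowest-weight combination reaching 694.
crampons + solar charger + down jacket + water filter: 707 utility at 20 kg.
Any bundle with less than 20 kg falls short of 694.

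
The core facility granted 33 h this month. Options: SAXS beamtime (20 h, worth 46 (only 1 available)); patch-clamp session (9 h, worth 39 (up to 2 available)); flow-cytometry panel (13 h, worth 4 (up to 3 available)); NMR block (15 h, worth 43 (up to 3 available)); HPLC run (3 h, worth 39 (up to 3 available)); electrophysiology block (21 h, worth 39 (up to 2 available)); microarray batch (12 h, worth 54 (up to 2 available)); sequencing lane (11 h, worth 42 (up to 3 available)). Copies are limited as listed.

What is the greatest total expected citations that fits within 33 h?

225

Density check — HPLC run 13.00, microarray batch 4.50, patch-clamp session 4.33 are the best per h.
Best packing: 3×HPLC run + 2×microarray batch — 33 h, 225 total.
That's the maximum — no swap from here does better than 225.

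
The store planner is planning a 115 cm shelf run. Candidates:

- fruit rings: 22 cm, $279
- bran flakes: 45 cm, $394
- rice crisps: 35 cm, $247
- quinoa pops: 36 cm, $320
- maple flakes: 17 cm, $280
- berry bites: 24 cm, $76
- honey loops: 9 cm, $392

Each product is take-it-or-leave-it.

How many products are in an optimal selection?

Best achievable weekly sales is 1386.
One optimal bundle: bran flakes + quinoa pops + maple flakes + honey loops (107 cm).
All optima have 4 products.

4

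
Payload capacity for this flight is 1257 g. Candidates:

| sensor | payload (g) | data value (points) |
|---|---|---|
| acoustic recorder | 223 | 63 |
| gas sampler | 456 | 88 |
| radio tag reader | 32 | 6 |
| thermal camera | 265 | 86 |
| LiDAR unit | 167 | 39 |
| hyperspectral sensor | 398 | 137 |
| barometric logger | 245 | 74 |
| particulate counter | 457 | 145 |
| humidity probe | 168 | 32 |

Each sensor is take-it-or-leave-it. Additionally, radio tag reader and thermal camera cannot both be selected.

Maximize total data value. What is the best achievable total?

384

Acoustic recorder + LiDAR unit + hyperspectral sensor + particulate counter uses 1245 of the 1257 g and totals 384.
Runner-up acoustic recorder + hyperspectral sensor + particulate counter + humidity probe tops out at 377.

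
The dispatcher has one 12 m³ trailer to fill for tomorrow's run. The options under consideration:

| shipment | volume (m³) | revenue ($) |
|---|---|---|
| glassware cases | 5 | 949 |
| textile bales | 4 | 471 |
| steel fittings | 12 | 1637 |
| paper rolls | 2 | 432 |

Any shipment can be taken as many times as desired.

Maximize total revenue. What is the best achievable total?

Ranking by ratio (revenue/m³): paper rolls 216.00, glassware cases 189.80, steel fittings 136.42, textile bales 117.75.
Best packing: 6×paper rolls — 12 m³, 2592 total.
Every other selection either busts 12 m³ or fails to beat 2592.

2592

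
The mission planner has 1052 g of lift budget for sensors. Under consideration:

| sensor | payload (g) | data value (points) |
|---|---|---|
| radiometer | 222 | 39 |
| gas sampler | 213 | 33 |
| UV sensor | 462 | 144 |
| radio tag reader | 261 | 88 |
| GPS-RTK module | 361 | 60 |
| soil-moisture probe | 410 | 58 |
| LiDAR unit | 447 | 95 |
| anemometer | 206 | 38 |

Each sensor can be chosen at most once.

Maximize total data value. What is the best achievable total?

271

A density-first pass picks UV sensor + radio tag reader + anemometer — 270 at 929 g.
Dropping anemometer frees 206 g; slotting in radiometer (222 g) lifts the total to 271 at 945 g.
Runner-up UV sensor + radio tag reader + anemometer tops out at 270.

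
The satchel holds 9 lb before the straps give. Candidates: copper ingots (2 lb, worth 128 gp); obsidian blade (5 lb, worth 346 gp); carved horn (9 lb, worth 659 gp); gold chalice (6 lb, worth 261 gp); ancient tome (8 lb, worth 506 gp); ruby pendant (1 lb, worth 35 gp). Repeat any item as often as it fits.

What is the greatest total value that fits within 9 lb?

659

Ranking by ratio (value/lb): carved horn 73.22, obsidian blade 69.20, copper ingots 64.00, ancient tome 63.25.
Carved horn uses 9 of the 9 lb and totals 659.
No other feasible combination exceeds 659.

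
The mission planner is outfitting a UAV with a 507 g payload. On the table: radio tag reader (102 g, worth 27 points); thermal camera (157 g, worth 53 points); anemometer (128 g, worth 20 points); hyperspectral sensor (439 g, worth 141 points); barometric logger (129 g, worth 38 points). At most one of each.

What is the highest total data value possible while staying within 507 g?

141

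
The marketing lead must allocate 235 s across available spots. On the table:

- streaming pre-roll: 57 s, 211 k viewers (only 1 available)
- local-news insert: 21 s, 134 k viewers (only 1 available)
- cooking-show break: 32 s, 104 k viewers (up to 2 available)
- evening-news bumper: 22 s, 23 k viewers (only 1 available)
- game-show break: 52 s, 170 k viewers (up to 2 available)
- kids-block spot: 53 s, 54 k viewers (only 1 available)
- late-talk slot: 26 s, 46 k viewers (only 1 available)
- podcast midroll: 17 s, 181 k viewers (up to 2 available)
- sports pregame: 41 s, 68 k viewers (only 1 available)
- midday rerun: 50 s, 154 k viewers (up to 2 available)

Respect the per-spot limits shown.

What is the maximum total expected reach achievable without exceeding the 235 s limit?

1085

The ratio heuristic lands on streaming pre-roll + local-news insert + 2×game-show break + 2×podcast midroll (1047) but leaves 19 s idle.
Dropping game-show break frees 52 s; slotting in 2×cooking-show break (64 s) lifts the total to 1085 at 228 s.
Every other selection either busts 235 s or exceeds an availability limit or fails to beat 1085.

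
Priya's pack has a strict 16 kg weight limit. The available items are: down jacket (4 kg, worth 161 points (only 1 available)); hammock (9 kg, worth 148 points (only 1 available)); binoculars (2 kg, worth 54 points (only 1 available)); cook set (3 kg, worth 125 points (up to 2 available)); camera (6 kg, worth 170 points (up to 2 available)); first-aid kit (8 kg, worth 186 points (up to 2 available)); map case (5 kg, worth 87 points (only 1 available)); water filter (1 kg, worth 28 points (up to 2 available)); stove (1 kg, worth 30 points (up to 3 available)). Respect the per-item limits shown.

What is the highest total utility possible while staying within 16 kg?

Density check — cook set 41.67, down jacket 40.25, stove 30.00, camera 28.33 are the best per kg.
Taking the top-ratio items first gives down jacket + 2×cook set + 2×water filter + 3×stove for 557 (15 kg).
Dropping water filter frees 1 kg; slotting in binoculars (2 kg) lifts the total to 583 at 16 kg.

583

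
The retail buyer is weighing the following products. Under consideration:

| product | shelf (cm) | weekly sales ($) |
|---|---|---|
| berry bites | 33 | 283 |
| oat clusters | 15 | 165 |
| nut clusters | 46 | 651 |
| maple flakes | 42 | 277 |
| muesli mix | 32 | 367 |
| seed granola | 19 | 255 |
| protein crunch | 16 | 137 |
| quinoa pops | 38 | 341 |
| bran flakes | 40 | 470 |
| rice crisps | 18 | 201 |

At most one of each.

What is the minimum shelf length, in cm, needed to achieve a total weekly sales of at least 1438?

Minimise cm subject to total weekly sales ≥ 1438.
oat clusters + nut clusters + muesli mix + seed granola reaches 1438 using 112 cm.
No combination under 112 cm hits 1438.

112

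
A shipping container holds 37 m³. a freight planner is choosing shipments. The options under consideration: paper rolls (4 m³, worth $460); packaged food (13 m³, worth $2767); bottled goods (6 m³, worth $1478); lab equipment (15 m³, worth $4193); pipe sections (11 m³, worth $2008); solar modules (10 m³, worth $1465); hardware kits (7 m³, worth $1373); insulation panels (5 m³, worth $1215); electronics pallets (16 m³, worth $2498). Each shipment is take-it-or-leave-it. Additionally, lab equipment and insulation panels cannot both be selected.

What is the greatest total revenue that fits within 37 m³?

Taking packaged food + bottled goods + lab equipment: 34 m³ used, 8438 in revenue.
The closest alternative, packaged food + lab equipment + hardware kits, reaches only 8333.

8438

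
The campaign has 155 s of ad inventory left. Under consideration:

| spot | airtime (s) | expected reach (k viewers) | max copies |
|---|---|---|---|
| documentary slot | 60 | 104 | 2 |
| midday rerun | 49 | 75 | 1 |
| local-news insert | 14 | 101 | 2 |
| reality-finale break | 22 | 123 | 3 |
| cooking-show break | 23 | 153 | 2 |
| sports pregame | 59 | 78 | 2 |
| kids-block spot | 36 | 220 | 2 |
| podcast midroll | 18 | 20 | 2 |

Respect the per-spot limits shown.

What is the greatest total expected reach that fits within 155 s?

974

Filling by ratio: 2×local-news insert + 2×cooking-show break + 2×kids-block spot for 948, with 9 s left unused.
Replace kids-block spot with 2×reality-finale break: the trade gains 26 net, giving 974 at 154 s.
That's the maximum — no swap from here does better than 974.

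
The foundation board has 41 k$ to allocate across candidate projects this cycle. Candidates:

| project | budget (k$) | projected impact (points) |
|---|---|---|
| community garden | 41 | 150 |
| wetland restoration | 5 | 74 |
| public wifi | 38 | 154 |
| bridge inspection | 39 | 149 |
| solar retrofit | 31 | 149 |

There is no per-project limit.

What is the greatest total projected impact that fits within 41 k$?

Taking 8×wetland restoration: 40 k$ used, 592 in projected impact.
Nothing else within 41 k$ beats 592.

592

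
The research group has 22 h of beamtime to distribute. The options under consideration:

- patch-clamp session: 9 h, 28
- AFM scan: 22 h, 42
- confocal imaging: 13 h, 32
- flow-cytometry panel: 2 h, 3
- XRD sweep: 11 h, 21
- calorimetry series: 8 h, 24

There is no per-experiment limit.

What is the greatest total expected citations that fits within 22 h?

By expected citations per h: patch-clamp session 3.11, calorimetry series 3.00, confocal imaging 2.46 lead.
Taking 2×patch-clamp session + 2×flow-cytometry panel: 22 h used, 62 in expected citations.
No other feasible combination exceeds 62.

62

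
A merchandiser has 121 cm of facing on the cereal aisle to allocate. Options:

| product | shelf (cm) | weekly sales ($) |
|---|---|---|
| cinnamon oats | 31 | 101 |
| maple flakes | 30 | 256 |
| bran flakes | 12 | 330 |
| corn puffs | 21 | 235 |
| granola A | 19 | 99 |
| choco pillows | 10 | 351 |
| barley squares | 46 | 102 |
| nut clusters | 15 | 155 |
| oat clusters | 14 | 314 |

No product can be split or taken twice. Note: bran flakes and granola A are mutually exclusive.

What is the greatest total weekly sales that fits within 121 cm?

Ranking by ratio (weekly sales/cm): choco pillows 35.10, bran flakes 27.50, oat clusters 22.43.
Best packing: maple flakes + bran flakes + corn puffs + choco pillows + nut clusters + oat clusters — 102 cm, 1641 total.

1641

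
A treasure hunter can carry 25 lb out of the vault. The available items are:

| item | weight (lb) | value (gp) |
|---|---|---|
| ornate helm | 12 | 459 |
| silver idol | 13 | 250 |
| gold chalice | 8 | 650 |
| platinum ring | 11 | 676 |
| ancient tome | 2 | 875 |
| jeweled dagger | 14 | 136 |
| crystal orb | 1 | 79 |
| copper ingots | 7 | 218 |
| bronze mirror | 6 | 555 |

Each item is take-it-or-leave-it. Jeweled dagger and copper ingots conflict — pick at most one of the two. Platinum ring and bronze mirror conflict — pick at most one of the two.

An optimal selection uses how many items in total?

The maximum value within 25 lb is 2377.
One optimal bundle: gold chalice + ancient tome + crystal orb + copper ingots + bronze mirror (24 lb).
All optima have 5 items.

5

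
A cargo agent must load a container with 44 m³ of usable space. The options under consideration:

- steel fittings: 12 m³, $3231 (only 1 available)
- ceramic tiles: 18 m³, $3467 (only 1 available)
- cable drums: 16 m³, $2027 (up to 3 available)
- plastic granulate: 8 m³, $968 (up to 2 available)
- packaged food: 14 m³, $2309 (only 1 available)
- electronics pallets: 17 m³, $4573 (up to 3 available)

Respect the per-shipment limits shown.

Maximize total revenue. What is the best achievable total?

10114

The ratio heuristic lands on steel fittings + packaged food + electronics pallets (10113) but leaves 1 m³ idle.
Replace steel fittings and packaged food with plastic granulate + electronics pallets: the trade gains 1 net, giving 10114 at 42 m³.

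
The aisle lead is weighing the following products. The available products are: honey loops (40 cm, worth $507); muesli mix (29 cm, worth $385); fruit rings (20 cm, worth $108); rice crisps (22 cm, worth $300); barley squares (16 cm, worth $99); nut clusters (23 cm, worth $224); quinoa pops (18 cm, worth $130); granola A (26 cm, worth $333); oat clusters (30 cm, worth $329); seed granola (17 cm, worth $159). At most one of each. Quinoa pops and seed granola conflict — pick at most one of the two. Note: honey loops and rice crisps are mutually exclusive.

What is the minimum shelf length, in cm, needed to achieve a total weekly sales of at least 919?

77

Need the lightest bundle worth ≥ 919.
muesli mix + rice crisps + granola A reaches 1018 using 77 cm.
Below 77 cm the best achievable stays under 919.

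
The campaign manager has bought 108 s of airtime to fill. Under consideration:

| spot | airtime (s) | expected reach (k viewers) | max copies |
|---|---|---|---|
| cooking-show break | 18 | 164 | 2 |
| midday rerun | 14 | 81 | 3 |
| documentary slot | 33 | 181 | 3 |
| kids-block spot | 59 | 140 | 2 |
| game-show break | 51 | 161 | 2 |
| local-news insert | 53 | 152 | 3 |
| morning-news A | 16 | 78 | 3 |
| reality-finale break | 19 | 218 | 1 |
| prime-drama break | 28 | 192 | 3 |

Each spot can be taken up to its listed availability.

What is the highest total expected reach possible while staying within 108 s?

Greedy by ratio would take 2×cooking-show break + midday rerun + reality-finale break + prime-drama break: 97 s used, total 819.
Replace cooking-show break with prime-drama break: the trade gains 28 net, giving 847 at 107 s.
No other feasible combination exceeds 847.

847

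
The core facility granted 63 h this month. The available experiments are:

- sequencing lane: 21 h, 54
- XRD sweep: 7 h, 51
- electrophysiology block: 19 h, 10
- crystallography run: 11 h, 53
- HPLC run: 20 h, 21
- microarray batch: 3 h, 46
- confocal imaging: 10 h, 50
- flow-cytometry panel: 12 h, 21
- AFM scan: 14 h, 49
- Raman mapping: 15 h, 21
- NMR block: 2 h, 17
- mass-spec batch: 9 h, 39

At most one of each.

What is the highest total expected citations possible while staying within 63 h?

Ranking by ratio (expected citations/h): microarray batch 15.33, NMR block 8.50, XRD sweep 7.29.
Taking the top-ratio experiments first gives XRD sweep + crystallography run + microarray batch + confocal imaging + AFM scan + NMR block + mass-spec batch for 305 (56 h).
Replace AFM scan with sequencing lane: the trade gains 5 net, giving 310 at 63 h.
Next best is XRD sweep + crystallography run + microarray batch + confocal imaging + AFM scan + NMR block + mass-spec batch at 305 (56 h) — short by 5.

310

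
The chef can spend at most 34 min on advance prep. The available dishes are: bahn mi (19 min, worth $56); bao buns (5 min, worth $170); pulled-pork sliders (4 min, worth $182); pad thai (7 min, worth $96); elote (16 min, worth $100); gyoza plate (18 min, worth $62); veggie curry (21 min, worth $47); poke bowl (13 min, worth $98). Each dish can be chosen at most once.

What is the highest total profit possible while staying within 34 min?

548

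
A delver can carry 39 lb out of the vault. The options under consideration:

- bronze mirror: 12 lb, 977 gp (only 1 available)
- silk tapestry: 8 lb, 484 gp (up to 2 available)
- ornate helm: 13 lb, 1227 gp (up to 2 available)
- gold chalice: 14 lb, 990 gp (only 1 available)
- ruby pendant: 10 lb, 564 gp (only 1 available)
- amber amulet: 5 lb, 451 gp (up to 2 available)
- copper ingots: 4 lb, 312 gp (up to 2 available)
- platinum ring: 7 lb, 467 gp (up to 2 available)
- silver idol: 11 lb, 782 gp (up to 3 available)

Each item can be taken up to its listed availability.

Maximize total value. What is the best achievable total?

A density-first pass picks 2×ornate helm + 2×amber amulet — 3356 at 36 lb.
Dropping amber amulet frees 5 lb; slotting in 2×copper ingots (8 lb) lifts the total to 3529 at 39 lb.

3529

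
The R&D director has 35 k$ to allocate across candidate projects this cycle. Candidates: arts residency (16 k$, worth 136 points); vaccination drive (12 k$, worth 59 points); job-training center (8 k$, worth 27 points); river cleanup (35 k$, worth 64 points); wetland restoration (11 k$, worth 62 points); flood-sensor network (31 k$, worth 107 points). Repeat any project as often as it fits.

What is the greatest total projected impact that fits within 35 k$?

272

Ranking by ratio (projected impact/k$): arts residency 8.50, wetland restoration 5.64, vaccination drive 4.92.
Best packing: 2×arts residency — 32 k$, 272 total.
Nothing else within 35 k$ beats 272.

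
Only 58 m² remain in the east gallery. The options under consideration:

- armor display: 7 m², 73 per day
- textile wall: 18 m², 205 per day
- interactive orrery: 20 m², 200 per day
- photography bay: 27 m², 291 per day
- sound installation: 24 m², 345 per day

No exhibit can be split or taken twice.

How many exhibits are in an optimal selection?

3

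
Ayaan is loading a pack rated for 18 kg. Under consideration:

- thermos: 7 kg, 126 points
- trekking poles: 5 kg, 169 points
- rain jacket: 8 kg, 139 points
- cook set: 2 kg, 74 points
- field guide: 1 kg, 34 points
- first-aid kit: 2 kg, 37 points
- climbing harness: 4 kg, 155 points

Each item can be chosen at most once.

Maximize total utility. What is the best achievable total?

Filling by ratio: trekking poles + cook set + field guide + first-aid kit + climbing harness for 469, with 4 kg left unused.
Replace field guide and first-aid kit with thermos: the trade gains 55 net, giving 524 at 18 kg.
Nothing else within 18 kg beats 524.

524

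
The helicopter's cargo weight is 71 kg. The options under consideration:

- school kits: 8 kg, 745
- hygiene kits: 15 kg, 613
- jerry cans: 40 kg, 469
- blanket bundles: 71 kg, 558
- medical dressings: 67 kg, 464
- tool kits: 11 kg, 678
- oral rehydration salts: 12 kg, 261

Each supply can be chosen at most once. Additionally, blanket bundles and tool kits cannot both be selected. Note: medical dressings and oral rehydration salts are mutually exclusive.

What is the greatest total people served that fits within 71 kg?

2297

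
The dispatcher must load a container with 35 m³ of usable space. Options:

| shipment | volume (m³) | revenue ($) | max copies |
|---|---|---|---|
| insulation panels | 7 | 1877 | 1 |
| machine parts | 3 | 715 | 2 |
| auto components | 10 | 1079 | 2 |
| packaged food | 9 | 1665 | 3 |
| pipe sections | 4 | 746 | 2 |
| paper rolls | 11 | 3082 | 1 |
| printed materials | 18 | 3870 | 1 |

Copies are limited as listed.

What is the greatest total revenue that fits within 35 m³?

8382

The ratio heuristic lands on insulation panels + 2×machine parts + 2×pipe sections + paper rolls (7881) but leaves 3 m³ idle.
The 15 m³ tied up in insulation panels and 2×pipe sections is better spent on printed materials — total rises to 8382 (35 m³).
Every other selection either busts 35 m³ or exceeds an availability limit or fails to beat 8382.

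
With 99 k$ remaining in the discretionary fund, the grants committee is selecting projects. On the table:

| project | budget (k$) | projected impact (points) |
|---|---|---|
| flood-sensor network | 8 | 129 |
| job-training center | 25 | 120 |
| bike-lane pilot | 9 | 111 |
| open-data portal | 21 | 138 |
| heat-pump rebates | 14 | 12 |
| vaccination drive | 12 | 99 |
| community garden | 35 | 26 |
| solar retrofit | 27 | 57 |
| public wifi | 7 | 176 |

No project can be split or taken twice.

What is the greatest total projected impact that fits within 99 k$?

785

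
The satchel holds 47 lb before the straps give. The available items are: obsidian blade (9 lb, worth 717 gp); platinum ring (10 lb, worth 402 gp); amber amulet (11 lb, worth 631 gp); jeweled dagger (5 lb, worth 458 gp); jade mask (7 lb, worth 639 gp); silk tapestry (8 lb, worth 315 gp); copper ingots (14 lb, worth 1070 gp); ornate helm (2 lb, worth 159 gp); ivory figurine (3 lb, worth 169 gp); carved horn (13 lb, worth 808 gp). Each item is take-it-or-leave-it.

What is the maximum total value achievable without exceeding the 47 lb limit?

By value per lb: jeweled dagger 91.60, jade mask 91.29, obsidian blade 79.67, ornate helm 79.50 lead.
A density-first pass picks obsidian blade + jeweled dagger + jade mask + copper ingots + ornate helm + ivory figurine — 3212 at 40 lb.
Replace ornate helm and ivory figurine with amber amulet: the trade gains 303 net, giving 3515 at 46 lb.
The spare 1 lb is too small for any remaining item, and no exchange beats 3515.

3515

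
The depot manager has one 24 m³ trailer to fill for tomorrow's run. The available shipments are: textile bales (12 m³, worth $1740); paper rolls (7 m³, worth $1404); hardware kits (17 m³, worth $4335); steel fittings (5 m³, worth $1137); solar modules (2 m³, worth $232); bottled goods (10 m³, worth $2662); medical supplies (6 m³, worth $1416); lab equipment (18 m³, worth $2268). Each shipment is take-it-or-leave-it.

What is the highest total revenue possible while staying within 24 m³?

Greedy by ratio would take steel fittings + solar modules + bottled goods + medical supplies: 23 m³ used, total 5447.
Dropping steel fittings and solar modules and bottled goods frees 17 m³; slotting in hardware kits (17 m³) lifts the total to 5751 at 23 m³.
Runner-up paper rolls + hardware kits tops out at 5739.

5751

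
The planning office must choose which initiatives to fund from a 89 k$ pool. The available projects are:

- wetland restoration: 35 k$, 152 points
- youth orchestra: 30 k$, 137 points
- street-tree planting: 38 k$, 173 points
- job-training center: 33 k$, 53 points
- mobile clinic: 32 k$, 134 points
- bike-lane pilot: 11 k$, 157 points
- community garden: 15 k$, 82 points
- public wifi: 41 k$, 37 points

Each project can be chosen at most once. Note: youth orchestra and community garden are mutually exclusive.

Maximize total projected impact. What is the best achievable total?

Best packing: wetland restoration + street-tree planting + bike-lane pilot — 84 k$, 482 total.

482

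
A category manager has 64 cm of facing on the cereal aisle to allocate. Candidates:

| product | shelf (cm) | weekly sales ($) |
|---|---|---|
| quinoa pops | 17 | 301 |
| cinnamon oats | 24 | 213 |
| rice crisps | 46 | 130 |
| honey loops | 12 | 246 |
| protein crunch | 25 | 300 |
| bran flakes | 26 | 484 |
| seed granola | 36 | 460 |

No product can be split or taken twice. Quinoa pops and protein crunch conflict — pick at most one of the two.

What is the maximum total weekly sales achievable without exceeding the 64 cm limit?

The ratio ordering already packs tightly: quinoa pops + honey loops + bran flakes, 55 cm, 1031.
Runner-up honey loops + protein crunch + bran flakes tops out at 1030.

1031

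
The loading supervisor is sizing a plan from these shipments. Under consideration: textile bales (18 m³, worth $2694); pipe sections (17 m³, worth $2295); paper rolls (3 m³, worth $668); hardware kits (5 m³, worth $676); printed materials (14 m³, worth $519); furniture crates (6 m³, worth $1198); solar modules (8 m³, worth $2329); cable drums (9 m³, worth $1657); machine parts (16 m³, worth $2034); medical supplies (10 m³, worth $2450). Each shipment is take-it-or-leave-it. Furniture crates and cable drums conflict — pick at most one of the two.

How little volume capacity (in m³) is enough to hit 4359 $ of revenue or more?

18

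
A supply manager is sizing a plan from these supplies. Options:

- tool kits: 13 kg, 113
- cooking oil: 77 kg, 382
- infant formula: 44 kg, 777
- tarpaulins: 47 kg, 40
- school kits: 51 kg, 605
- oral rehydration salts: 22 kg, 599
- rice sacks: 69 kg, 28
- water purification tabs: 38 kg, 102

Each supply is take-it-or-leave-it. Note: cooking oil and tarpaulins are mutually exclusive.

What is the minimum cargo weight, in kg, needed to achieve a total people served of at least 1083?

Look for the lowest-cargo combination reaching 1083.
Taking infant formula + oral rehydration salts gives 1376 (≥ 1083) for 66 kg.
No combination under 66 kg hits 1083.

66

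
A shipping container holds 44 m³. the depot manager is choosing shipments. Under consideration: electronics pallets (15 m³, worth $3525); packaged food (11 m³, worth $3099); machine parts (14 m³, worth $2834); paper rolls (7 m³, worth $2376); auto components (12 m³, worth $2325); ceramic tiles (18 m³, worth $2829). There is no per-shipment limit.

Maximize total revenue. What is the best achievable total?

14256

6×paper rolls uses 42 of the 44 m³ and totals 14256.
No other feasible combination exceeds 14256.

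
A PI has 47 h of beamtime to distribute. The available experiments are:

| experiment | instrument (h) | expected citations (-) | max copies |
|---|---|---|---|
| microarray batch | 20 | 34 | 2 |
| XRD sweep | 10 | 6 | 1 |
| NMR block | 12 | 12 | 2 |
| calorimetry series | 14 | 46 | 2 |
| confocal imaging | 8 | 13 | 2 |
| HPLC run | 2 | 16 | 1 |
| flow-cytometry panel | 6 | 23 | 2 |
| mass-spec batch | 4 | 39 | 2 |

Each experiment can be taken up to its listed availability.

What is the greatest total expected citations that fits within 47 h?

209

Density check — mass-spec batch 9.75, HPLC run 8.00, flow-cytometry panel 3.83 are the best per h.
The ratio heuristic lands on calorimetry series + confocal imaging + HPLC run + 2×flow-cytometry panel + 2×mass-spec batch (199) but leaves 3 h idle.
Replace confocal imaging and flow-cytometry panel with calorimetry series: the trade gains 10 net, giving 209 at 44 h.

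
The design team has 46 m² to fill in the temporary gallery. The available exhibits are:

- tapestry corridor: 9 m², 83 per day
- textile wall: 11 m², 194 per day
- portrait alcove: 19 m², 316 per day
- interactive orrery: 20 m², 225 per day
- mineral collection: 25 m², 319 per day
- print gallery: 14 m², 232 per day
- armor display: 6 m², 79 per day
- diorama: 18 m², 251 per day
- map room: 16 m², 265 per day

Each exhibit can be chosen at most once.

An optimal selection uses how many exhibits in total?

3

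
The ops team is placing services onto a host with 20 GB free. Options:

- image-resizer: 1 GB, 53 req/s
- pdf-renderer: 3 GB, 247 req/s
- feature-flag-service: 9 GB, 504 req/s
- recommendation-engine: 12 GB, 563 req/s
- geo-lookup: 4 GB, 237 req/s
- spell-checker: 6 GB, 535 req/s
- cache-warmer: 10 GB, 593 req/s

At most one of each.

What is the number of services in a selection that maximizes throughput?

4

Optimal total is 1428.
For example image-resizer + pdf-renderer + spell-checker + cache-warmer achieves it, using 20 GB.
Any selection reaching 1428 contains exactly 4 services.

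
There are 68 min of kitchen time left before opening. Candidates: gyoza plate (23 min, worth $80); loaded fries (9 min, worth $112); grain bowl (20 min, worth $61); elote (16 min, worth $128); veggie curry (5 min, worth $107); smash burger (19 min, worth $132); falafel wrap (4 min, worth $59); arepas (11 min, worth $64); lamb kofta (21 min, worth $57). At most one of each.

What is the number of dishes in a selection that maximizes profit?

Optimal total is 602.
For example loaded fries + elote + veggie curry + smash burger + falafel wrap + arepas achieves it, using 64 min.
All optima have 6 dishes.

6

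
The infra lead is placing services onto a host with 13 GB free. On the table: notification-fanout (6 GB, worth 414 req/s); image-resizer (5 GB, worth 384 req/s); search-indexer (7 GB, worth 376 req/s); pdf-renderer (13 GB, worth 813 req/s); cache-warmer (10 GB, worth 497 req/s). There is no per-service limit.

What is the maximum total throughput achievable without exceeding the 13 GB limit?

828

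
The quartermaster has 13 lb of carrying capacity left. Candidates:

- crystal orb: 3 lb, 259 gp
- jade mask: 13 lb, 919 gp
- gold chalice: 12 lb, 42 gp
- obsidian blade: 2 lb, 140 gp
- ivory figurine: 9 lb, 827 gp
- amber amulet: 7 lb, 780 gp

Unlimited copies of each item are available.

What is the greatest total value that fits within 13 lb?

1298

Best packing: 2×crystal orb + amber amulet — 13 lb, 1298 total.
Every other selection either busts 13 lb or fails to beat 1298.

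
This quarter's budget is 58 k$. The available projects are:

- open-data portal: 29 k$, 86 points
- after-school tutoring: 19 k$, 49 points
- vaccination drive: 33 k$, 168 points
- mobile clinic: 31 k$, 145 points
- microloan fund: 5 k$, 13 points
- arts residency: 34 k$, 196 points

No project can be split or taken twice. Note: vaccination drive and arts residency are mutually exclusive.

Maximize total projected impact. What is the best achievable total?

258

The ratio ordering already packs tightly: after-school tutoring + microloan fund + arts residency, 58 k$, 258.
The closest alternative, after-school tutoring + arts residency, reaches only 245.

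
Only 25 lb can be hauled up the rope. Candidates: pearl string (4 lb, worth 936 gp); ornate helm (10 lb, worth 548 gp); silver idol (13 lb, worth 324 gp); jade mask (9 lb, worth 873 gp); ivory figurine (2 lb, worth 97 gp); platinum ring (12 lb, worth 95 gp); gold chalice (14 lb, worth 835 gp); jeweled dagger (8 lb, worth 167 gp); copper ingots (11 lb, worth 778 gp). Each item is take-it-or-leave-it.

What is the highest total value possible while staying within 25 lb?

2587

Density check — pearl string 234.00, jade mask 97.00, copper ingots 70.73 are the best per lb.
Best packing: pearl string + jade mask + copper ingots — 24 lb, 2587 total.
Next best is pearl string + ornate helm + jade mask + ivory figurine at 2454 (25 lb) — short by 133.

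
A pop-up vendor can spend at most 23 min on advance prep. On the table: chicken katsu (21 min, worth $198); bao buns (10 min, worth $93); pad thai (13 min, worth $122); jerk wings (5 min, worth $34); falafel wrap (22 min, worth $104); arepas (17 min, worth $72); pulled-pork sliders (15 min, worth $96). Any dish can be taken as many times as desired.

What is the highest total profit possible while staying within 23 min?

215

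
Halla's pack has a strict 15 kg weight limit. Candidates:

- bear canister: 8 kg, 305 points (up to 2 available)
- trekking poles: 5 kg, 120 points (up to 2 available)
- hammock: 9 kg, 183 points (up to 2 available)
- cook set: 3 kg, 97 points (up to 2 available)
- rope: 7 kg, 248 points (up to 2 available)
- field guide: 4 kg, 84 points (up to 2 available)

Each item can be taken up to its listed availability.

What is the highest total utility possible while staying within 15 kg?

553

Bear canister + rope uses 15 of the 15 kg and totals 553.
That's the maximum — no swap from here does better than 553.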